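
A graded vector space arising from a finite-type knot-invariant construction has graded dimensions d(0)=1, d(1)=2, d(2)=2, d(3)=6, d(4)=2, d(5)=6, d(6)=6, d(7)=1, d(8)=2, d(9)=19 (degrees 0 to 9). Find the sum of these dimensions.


Total dimension = d(0) + d(1) + ... + d(9)
= 1 + 2 + 2 + 6 + 2 + 6 + 6 + 1 + 2 + 19
= 47

47


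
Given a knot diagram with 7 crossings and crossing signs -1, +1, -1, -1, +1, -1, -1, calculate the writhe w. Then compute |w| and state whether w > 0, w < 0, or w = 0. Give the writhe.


Step 1: Count positive crossings (+1).
Positive crossings: 2
Step 2: Count negative crossings (-1).
Negative crossings: 5
Step 3: Writhe = (positive) - (negative)
w = 2 - 5 = -3
Step 4: |w| = 3, and w is negative

-3


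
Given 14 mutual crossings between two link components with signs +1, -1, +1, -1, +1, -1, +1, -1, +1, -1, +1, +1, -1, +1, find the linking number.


Step 1: Count positive crossings: 8
Step 2: Count negative crossings: 6
Step 3: Sum of signs = 8 - 6 = 2
Step 4: Linking number = sum/2 = 2/2 = 1

1


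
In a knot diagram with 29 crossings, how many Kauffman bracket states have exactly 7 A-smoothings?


We choose which 7 of 29 crossings get A-smoothings.
C(29, 7) = 29! / (7! * 22!)
= 1560780

1560780


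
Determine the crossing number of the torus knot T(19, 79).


For a torus knot T(p, q) with gcd(p,q)=1,
the crossing number is min(p*(q-1), q*(p-1)).
p*(q-1) = 19*78 = 1482
q*(p-1) = 79*18 = 1422
min(1482, 1422) = 1422

1422


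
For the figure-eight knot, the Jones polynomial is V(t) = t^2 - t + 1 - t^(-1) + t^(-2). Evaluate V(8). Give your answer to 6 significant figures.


Substituting t = 8 into V(t) = t^2 - t + 1 - t^(-1) + t^(-2):
  (+)t^(2) = 64
  (-)t^(1) = -8
  (+)t^(0) = 1
  (-)t^(-1) = -0.125
  (+)t^(-2) = 0.015625
Sum = (64) + (-8) + (1) + (-0.125) + (0.015625)
= 56.890625
Rounded to 6 significant figures: 56.8906

56.8906


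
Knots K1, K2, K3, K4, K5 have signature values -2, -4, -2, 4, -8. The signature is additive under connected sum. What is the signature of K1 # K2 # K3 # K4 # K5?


The signature is additive under connected sum.
signature(K1 # K2 # K3 # K4 # K5) = (-2) + (-4) + (-2) + (4) + (-8)
= -12

-12


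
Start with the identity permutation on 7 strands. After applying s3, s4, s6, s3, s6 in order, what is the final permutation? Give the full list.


Starting with identity [1, 2, 3, 4, 5, 6, 7].
Apply generators in sequence:
  After s3: [1, 2, 4, 3, 5, 6, 7]
  After s4: [1, 2, 4, 5, 3, 6, 7]
  After s6: [1, 2, 4, 5, 3, 7, 6]
  After s3: [1, 2, 5, 4, 3, 7, 6]
  After s6: [1, 2, 5, 4, 3, 6, 7]
Final permutation: [1, 2, 5, 4, 3, 6, 7]

[1, 2, 5, 4, 3, 6, 7]


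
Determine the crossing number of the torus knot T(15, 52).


For a torus knot T(p, q) with gcd(p,q)=1,
the crossing number is min(p*(q-1), q*(p-1)).
p*(q-1) = 15*51 = 765
q*(p-1) = 52*14 = 728
min(765, 728) = 728

728


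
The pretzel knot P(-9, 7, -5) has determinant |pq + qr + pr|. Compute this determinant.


Step 1: Compute pq + qr + pr.
pq = (-9)*7 = -63
qr = 7*(-5) = -35
pr = (-9)*(-5) = 45
pq + qr + pr = -63 + (-35) + 45 = -53
Step 2: Take absolute value.
det(P(-9,7,-5)) = |-53| = 53

53


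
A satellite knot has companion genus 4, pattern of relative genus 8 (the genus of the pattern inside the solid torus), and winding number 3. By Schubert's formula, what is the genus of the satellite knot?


Schubert: g(satellite) = g_rel(pattern) + |winding| * g(companion),
where g_rel(pattern) is the genus of the pattern relative to the solid torus.
= 8 + 3 * 4
= 8 + 12 = 20

20


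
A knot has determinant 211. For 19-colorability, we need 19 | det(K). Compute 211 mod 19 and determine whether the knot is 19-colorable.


Step 1: A knot is p-colorable if and only if p divides its determinant.
Step 2: Compute 211 mod 19.
211 = 11 * 19 + 2
Step 3: 211 mod 19 = 2
Step 4: The knot is 19-colorable: no

2


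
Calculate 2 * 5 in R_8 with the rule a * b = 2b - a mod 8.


2 * 5 = 2*5 - 2 mod 8
= 10 - 2 mod 8
= 8 mod 8 = 0

0


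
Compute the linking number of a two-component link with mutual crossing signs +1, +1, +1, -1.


Step 1: Count positive crossings: 3
Step 2: Count negative crossings: 1
Step 3: Sum of signs = 3 - 1 = 2
Step 4: Linking number = sum/2 = 2/2 = 1

1


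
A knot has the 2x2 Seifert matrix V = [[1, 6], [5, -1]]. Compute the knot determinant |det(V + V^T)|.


Step 1: Form V + V^T where V = [[1, 6], [5, -1]]
  V^T = [[1, 5], [6, -1]]
  V + V^T = [[2, 11], [11, -2]]
Step 2: det(V + V^T) = 2*(-2) - 11*11
  = -4 - 121 = -125
Step 3: Knot determinant = |det(V + V^T)| = |-125| = 125

125


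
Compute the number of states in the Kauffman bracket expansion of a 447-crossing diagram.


Each crossing contributes 2 choices (A-smoothing or B-smoothing).
Total states = 2^447 = 363419362147803445274661903944002267176820680343659030140745099590319644056698961663095525356881782780381260803133088966767300814307328

363419362147803445274661903944002267176820680343659030140745099590319644056698961663095525356881782780381260803133088966767300814307328


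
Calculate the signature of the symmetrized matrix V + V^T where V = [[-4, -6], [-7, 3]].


Step 1: V + V^T = [[-8, -13], [-13, 6]]
Step 2: trace = -2, det = -217
Step 3: Discriminant = (-2)^2 - 4*(-217) = 872
Step 4: Eigenvalues: 13.7648, -15.7648
Step 5: Signature = (# positive eigenvalues) - (# negative eigenvalues) = 0

0


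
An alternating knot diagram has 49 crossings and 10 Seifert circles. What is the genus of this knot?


For alternating knots, g = (c - s + 1)/2.
= (49 - 10 + 1)/2
= 40/2 = 20

20


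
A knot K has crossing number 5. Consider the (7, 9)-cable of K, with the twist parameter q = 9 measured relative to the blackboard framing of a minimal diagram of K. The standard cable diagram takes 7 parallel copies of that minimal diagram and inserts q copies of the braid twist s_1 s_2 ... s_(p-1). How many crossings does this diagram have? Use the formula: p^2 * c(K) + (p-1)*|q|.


Step 1: Each of the c(K) crossings of the companion diagram becomes p*p = p^2 crossings among the p parallel strands, and each of the |q| twists s_1 s_2 ... s_(p-1) adds (p-1) crossings.
  Crossings = p^2 * c(K) + (p-1)*|q|
Step 2: = 7^2 * 5 + (7-1)*9
Step 3: = 49*5 + 6*9
Step 4: = 245 + 54 = 299

299


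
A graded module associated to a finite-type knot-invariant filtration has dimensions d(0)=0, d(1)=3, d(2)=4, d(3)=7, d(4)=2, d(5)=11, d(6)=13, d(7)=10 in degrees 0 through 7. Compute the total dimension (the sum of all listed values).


Total dimension = d(0) + d(1) + ... + d(7)
= 0 + 3 + 4 + 7 + 2 + 11 + 13 + 10
= 50

50


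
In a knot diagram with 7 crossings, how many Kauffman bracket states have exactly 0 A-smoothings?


We choose which 0 of 7 crossings get A-smoothings.
C(7, 0) = 7! / (0! * 7!)
= 1

1


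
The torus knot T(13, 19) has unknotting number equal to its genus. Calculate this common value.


For a torus knot T(p,q), both the unknotting number and genus equal (p-1)(q-1)/2.
= (13-1)(19-1)/2
= 12*18/2
= 216/2 = 108

108


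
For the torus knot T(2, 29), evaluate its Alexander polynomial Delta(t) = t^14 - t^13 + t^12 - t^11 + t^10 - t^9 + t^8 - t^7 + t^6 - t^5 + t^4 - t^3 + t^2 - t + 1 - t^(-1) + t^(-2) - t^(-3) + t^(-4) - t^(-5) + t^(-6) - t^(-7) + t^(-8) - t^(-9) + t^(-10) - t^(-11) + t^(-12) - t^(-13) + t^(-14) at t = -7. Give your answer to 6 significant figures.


Substituting t = -7 into Delta(t) = t^14 - t^13 + t^12 - t^11 + t^10 - t^9 + t^8 - t^7 + t^6 - t^5 + t^4 - t^3 + t^2 - t + 1 - t^(-1) + t^(-2) - t^(-3) + t^(-4) - t^(-5) + t^(-6) - t^(-7) + t^(-8) - t^(-9) + t^(-10) - t^(-11) + t^(-12) - t^(-13) + t^(-14):
Term values: (678223072849) + (96889010407) + (13841287201) + (1977326743) + (282475249) + (40353607) + (5764801) + (823543) + (117649) + (16807) + (2401) + (343) + (49) + (7) + (1) + (0.142857) + (0.0204082) + (0.00291545) + (0.000416493) + (5.9499e-05) + (8.49986e-06) + (1.21427e-06) + (1.73467e-07) + (2.47809e-08) + (3.54013e-09) + (5.05733e-10) + (7.22476e-11) + (1.03211e-11) + (1.47444e-12)
Sum = 7.912602517e+11
Rounded to 6 significant figures: 7.9126e+11

7.9126e+11


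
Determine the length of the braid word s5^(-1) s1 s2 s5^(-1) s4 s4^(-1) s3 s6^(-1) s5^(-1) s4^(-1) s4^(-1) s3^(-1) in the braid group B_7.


The word length counts the number of generators (including inverses).
Listing each generator: s5^(-1), s1, s2, s5^(-1), s4, s4^(-1), s3, s6^(-1), s5^(-1), s4^(-1), s4^(-1), s3^(-1)
There are 12 generators in this braid word.

12


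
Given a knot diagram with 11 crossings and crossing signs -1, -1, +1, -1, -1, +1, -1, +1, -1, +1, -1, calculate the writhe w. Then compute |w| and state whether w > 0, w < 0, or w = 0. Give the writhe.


Step 1: Count positive crossings (+1).
Positive crossings: 4
Step 2: Count negative crossings (-1).
Negative crossings: 7
Step 3: Writhe = (positive) - (negative)
w = 4 - 7 = -3
Step 4: |w| = 3, and w is negative

-3


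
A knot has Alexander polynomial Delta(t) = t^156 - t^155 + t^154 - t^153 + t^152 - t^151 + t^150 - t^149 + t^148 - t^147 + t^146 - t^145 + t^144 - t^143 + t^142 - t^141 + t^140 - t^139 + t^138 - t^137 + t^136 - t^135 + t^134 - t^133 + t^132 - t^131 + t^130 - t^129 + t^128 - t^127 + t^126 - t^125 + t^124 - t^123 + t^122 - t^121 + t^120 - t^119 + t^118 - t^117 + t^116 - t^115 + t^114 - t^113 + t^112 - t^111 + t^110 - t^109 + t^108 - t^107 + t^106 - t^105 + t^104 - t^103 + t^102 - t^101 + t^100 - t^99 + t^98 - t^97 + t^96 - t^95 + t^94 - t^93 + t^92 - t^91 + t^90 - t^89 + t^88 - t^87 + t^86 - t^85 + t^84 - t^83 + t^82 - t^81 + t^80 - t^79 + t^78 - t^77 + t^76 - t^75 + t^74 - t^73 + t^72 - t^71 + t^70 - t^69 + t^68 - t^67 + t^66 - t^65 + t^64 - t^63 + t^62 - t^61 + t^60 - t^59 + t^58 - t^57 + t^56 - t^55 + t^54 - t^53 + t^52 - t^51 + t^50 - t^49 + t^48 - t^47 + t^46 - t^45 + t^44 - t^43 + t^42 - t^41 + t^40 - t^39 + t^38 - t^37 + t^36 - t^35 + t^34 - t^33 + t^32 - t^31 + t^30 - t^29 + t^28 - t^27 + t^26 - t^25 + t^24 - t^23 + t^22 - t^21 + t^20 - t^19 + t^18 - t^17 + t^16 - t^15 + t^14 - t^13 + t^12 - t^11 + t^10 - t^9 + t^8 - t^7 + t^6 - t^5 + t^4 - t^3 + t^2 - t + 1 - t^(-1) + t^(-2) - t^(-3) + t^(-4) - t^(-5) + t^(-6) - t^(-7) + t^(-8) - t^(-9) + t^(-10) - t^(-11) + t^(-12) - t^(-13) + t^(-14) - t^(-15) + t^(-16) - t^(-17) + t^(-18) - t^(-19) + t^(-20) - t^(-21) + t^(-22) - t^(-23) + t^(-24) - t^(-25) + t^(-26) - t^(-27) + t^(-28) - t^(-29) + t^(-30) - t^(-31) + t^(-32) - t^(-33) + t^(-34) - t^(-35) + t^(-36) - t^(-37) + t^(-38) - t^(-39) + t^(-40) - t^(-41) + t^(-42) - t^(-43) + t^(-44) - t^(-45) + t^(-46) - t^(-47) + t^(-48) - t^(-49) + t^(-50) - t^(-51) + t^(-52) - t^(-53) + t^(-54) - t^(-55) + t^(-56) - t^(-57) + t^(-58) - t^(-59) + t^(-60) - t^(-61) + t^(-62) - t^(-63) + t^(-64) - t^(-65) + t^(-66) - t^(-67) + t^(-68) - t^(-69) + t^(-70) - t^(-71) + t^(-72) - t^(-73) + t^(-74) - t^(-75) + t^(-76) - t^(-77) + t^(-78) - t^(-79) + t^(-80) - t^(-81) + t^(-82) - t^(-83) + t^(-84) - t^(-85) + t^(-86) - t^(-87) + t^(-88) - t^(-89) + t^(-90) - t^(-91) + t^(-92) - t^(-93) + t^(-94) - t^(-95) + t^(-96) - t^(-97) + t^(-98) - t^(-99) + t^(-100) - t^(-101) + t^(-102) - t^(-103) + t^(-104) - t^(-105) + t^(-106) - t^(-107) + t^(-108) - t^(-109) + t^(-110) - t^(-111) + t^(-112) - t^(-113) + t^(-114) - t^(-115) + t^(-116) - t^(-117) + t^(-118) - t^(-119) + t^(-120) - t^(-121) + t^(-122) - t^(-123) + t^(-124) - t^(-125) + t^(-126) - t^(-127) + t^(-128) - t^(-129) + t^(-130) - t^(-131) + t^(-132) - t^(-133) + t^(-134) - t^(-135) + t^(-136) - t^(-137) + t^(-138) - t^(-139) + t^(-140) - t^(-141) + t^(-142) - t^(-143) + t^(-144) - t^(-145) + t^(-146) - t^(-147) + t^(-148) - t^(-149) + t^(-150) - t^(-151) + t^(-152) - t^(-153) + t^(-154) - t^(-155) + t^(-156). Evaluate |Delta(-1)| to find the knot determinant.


Step 1: The polynomial has 313 terms with alternating signs, exponents from 156 down to -156.
Step 2: Substitute t = -1. The i-th term has coefficient (-1)^i and exponent (m-i),
  so its value is (-1)^i * (-1)^(m-i) = (-1)^m = 1 for every i.
Step 3: All 313 terms equal 1, so Delta(-1) = 313 * (1) = 313
Step 4: |Delta(-1)| = 313

313


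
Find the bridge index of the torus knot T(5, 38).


The bridge number of T(p,q) is min(p,q).
min(5, 38) = 5

5


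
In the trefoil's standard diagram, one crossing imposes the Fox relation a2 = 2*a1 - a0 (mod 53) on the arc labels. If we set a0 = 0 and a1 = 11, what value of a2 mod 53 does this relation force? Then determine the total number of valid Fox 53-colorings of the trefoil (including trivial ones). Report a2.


Step 1: Apply the given crossing relation 2*a1 - a0 - a2 = 0 (mod 53).
  a2 = 2*a1 - a0 mod 53
  a2 = 2*11 - 0 mod 53
  a2 = 22 - 0 mod 53
  a2 = 22 mod 53 = 22
Step 2: The trefoil has determinant 3.
  Number of Fox p-colorings (p prime) is p^2 if p = 3, else p.
  Since 53 does not divide 3, only trivial (constant) colorings exist.
  (So the trial a0 = 0, a1 = 11 with a0 != a1 does NOT extend to a valid coloring of the whole trefoil: the other two crossing relations require 3*(a1 - a0) = 0 (mod 53), which fails.)
  Total colorings = 53
Step 3: a2 = 22, total Fox 53-colorings = 53

22


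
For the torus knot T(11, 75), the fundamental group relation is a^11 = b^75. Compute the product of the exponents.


The relation is a^11 = b^75.
Product of exponents = 11 * 75
= 825

825


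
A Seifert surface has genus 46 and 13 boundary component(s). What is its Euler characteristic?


chi = 2 - 2g - b
= 2 - 2*46 - 13
= 2 - 92 - 13 = -103

-103


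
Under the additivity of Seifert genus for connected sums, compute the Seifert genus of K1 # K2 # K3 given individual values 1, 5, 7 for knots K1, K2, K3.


The Seifert genus is additive under connected sum.
Seifert genus(K1 # K2 # K3) = (1) + (5) + (7)
= 13

13


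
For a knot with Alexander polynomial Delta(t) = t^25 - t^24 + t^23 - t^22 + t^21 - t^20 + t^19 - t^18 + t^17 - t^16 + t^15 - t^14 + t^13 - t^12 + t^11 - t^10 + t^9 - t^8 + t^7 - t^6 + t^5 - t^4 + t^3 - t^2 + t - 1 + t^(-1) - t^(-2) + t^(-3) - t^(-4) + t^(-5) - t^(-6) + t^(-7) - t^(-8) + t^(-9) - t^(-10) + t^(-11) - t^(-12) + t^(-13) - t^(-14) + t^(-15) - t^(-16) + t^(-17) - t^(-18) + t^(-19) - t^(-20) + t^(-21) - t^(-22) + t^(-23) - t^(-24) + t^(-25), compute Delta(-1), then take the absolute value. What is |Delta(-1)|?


Step 1: The polynomial has 51 terms with alternating signs, exponents from 25 down to -25.
Step 2: Substitute t = -1. The i-th term has coefficient (-1)^i and exponent (m-i),
  so its value is (-1)^i * (-1)^(m-i) = (-1)^m = -1 for every i.
Step 3: All 51 terms equal -1, so Delta(-1) = 51 * (-1) = -51
Step 4: |Delta(-1)| = 51

51


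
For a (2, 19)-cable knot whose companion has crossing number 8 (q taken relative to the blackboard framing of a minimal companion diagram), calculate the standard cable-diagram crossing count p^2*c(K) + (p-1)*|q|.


Step 1: Each of the c(K) crossings of the companion diagram becomes p*p = p^2 crossings among the p parallel strands, and each of the |q| twists s_1 s_2 ... s_(p-1) adds (p-1) crossings.
  Crossings = p^2 * c(K) + (p-1)*|q|
Step 2: = 2^2 * 8 + (2-1)*19
Step 3: = 4*8 + 1*19
Step 4: = 32 + 19 = 51

51


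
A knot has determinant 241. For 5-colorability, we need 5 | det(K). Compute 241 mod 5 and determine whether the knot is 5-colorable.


Step 1: A knot is p-colorable if and only if p divides its determinant.
Step 2: Compute 241 mod 5.
241 = 48 * 5 + 1
Step 3: 241 mod 5 = 1
Step 4: The knot is 5-colorable: no

1


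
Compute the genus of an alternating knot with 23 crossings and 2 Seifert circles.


For alternating knots, g = (c - s + 1)/2.
= (23 - 2 + 1)/2
= 22/2 = 11

11


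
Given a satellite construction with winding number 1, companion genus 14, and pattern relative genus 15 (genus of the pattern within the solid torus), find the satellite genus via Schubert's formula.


Schubert: g(satellite) = g_rel(pattern) + |winding| * g(companion),
where g_rel(pattern) is the genus of the pattern relative to the solid torus.
= 15 + 1 * 14
= 15 + 14 = 29

29


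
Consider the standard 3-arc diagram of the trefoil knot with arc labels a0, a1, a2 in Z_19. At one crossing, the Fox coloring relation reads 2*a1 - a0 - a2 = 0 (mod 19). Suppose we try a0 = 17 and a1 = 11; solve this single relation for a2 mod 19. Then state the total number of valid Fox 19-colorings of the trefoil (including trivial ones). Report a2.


Step 1: Apply the given crossing relation 2*a1 - a0 - a2 = 0 (mod 19).
  a2 = 2*a1 - a0 mod 19
  a2 = 2*11 - 17 mod 19
  a2 = 22 - 17 mod 19
  a2 = 5 mod 19 = 5
Step 2: The trefoil has determinant 3.
  Number of Fox p-colorings (p prime) is p^2 if p = 3, else p.
  Since 19 does not divide 3, only trivial (constant) colorings exist.
  (So the trial a0 = 17, a1 = 11 with a0 != a1 does NOT extend to a valid coloring of the whole trefoil: the other two crossing relations require 3*(a1 - a0) = 0 (mod 19), which fails.)
  Total colorings = 19
Step 3: a2 = 5, total Fox 19-colorings = 19

5


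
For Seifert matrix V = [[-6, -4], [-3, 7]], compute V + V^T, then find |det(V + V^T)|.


Step 1: Form V + V^T where V = [[-6, -4], [-3, 7]]
  V^T = [[-6, -3], [-4, 7]]
  V + V^T = [[-12, -7], [-7, 14]]
Step 2: det(V + V^T) = (-12)*14 - (-7)*(-7)
  = -168 - 49 = -217
Step 3: Knot determinant = |det(V + V^T)| = |-217| = 217

217


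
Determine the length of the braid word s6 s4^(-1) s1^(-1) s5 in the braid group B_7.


The word length counts the number of generators (including inverses).
Listing each generator: s6, s4^(-1), s1^(-1), s5
There are 4 generators in this braid word.

4


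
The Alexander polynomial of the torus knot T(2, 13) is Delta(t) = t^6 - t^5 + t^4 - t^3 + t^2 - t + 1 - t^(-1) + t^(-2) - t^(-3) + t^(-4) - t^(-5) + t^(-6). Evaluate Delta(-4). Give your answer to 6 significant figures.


Substituting t = -4 into Delta(t) = t^6 - t^5 + t^4 - t^3 + t^2 - t + 1 - t^(-1) + t^(-2) - t^(-3) + t^(-4) - t^(-5) + t^(-6):
Term values: (4096) + (1024) + (256) + (64) + (16) + (4) + (1) + (0.25) + (0.0625) + (0.015625) + (0.00390625) + (0.000976562) + (0.000244141)
Sum = 5461.333252
Rounded to 6 significant figures: 5461.33

5461.33


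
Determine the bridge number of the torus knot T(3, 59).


The bridge number of T(p,q) is min(p,q).
min(3, 59) = 3

3


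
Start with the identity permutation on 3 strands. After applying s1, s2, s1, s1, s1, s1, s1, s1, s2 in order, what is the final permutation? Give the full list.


Starting with identity [1, 2, 3].
Apply generators in sequence:
  After s1: [2, 1, 3]
  After s2: [2, 3, 1]
  After s1: [3, 2, 1]
  After s1: [2, 3, 1]
  After s1: [3, 2, 1]
  After s1: [2, 3, 1]
  After s1: [3, 2, 1]
  After s1: [2, 3, 1]
  After s2: [2, 1, 3]
Final permutation: [2, 1, 3]

[2, 1, 3]


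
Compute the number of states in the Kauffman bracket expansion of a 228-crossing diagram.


Each crossing contributes 2 choices (A-smoothing or B-smoothing).
Total states = 2^228 = 431359146674410236714672241392314090778194310760649159697657763987456

431359146674410236714672241392314090778194310760649159697657763987456


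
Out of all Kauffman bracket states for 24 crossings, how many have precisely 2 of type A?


We choose which 2 of 24 crossings get A-smoothings.
C(24, 2) = 24! / (2! * 22!)
= 276

276


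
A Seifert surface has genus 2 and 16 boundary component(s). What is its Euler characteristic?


chi = 2 - 2g - b
= 2 - 2*2 - 16
= 2 - 4 - 16 = -18

-18


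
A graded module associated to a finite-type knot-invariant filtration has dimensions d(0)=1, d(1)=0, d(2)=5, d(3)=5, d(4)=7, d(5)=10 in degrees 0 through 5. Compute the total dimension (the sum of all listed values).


Total dimension = d(0) + d(1) + ... + d(5)
= 1 + 0 + 5 + 5 + 7 + 10
= 28

28


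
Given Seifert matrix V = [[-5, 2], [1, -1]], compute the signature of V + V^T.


Step 1: V + V^T = [[-10, 3], [3, -2]]
Step 2: trace = -12, det = 11
Step 3: Discriminant = (-12)^2 - 4*11 = 100
Step 4: Eigenvalues: -1, -11
Step 5: Signature = (# positive eigenvalues) - (# negative eigenvalues) = -2

-2


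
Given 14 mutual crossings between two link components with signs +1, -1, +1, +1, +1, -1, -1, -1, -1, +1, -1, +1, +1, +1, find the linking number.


Step 1: Count positive crossings: 8
Step 2: Count negative crossings: 6
Step 3: Sum of signs = 8 - 6 = 2
Step 4: Linking number = sum/2 = 2/2 = 1

1


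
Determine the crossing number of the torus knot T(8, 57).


For a torus knot T(p, q) with gcd(p,q)=1,
the crossing number is min(p*(q-1), q*(p-1)).
p*(q-1) = 8*56 = 448
q*(p-1) = 57*7 = 399
min(448, 399) = 399

399


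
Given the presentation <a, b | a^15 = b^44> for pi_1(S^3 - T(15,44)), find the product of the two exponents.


The relation is a^15 = b^44.
Product of exponents = 15 * 44
= 660

660


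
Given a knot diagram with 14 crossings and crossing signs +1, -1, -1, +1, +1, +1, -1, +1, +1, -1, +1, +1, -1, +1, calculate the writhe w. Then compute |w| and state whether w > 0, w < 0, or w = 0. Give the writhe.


Step 1: Count positive crossings (+1).
Positive crossings: 9
Step 2: Count negative crossings (-1).
Negative crossings: 5
Step 3: Writhe = (positive) - (negative)
w = 9 - 5 = 4
Step 4: |w| = 4, and w is positive

4


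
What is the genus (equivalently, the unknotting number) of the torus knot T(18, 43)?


For a torus knot T(p,q), both the unknotting number and genus equal (p-1)(q-1)/2.
= (18-1)(43-1)/2
= 17*42/2
= 714/2 = 357

357


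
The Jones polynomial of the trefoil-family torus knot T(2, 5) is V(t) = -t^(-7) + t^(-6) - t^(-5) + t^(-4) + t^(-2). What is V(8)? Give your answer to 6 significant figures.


Substituting t = 8 into V(t) = -t^(-7) + t^(-6) - t^(-5) + t^(-4) + t^(-2):
  (-)t^(-7) = -4.76837e-07
  (+)t^(-6) = 3.8147e-06
  (-)t^(-5) = -3.05176e-05
  (+)t^(-4) = 0.000244141
  (+)t^(-2) = 0.015625
Sum = (-4.76837e-07) + (3.8147e-06) + (-3.05176e-05) + (0.000244141) + (0.015625)
= 0.01584196091
Rounded to 6 significant figures: 0.015842

0.015842


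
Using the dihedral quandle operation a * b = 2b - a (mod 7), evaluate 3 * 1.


3 * 1 = 2*1 - 3 mod 7
= 2 - 3 mod 7
= -1 mod 7 = 6

6


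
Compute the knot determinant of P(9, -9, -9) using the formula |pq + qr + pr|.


Step 1: Compute pq + qr + pr.
pq = 9*(-9) = -81
qr = (-9)*(-9) = 81
pr = 9*(-9) = -81
pq + qr + pr = -81 + 81 + (-81) = -81
Step 2: Take absolute value.
det(P(9,-9,-9)) = |-81| = 81

81


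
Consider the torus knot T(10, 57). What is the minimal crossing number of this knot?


For a torus knot T(p, q) with gcd(p,q)=1,
the crossing number is min(p*(q-1), q*(p-1)).
p*(q-1) = 10*56 = 560
q*(p-1) = 57*9 = 513
min(560, 513) = 513

513


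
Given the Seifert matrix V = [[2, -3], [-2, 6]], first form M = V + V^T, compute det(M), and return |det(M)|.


Step 1: Form V + V^T where V = [[2, -3], [-2, 6]]
  V^T = [[2, -2], [-3, 6]]
  V + V^T = [[4, -5], [-5, 12]]
Step 2: det(V + V^T) = 4*12 - (-5)*(-5)
  = 48 - 25 = 23
Step 3: Knot determinant = |det(V + V^T)| = |23| = 23

23


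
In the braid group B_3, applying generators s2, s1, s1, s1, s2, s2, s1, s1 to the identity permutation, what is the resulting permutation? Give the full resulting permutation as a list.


Starting with identity [1, 2, 3].
Apply generators in sequence:
  After s2: [1, 3, 2]
  After s1: [3, 1, 2]
  After s1: [1, 3, 2]
  After s1: [3, 1, 2]
  After s2: [3, 2, 1]
  After s2: [3, 1, 2]
  After s1: [1, 3, 2]
  After s1: [3, 1, 2]
Final permutation: [3, 1, 2]

[3, 1, 2]


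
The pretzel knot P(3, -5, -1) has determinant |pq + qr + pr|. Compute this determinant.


Step 1: Compute pq + qr + pr.
pq = 3*(-5) = -15
qr = (-5)*(-1) = 5
pr = 3*(-1) = -3
pq + qr + pr = -15 + 5 + (-3) = -13
Step 2: Take absolute value.
det(P(3,-5,-1)) = |-13| = 13

13


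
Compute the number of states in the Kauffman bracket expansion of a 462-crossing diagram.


Each crossing contributes 2 choices (A-smoothing or B-smoothing).
Total states = 2^462 = 11908525658859223294760121268437066290850060053501019099651935423375594096449911575776314174894302258147533153997065059263030913083222523904

11908525658859223294760121268437066290850060053501019099651935423375594096449911575776314174894302258147533153997065059263030913083222523904


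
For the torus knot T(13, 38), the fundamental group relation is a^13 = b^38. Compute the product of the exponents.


The relation is a^13 = b^38.
Product of exponents = 13 * 38
= 494

494


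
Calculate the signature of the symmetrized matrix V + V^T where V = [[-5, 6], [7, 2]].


Step 1: V + V^T = [[-10, 13], [13, 4]]
Step 2: trace = -6, det = -209
Step 3: Discriminant = (-6)^2 - 4*(-209) = 872
Step 4: Eigenvalues: 11.7648, -17.7648
Step 5: Signature = (# positive eigenvalues) - (# negative eigenvalues) = 0

0


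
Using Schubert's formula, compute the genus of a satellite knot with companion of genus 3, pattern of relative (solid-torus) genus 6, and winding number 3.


Schubert: g(satellite) = g_rel(pattern) + |winding| * g(companion),
where g_rel(pattern) is the genus of the pattern relative to the solid torus.
= 6 + 3 * 3
= 6 + 9 = 15

15


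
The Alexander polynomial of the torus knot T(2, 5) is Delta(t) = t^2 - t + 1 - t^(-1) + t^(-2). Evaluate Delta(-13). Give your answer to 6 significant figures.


Substituting t = -13 into Delta(t) = t^2 - t + 1 - t^(-1) + t^(-2):
Term values: (169) + (13) + (1) + (0.0769231) + (0.00591716)
Sum = 183.0828402
Rounded to 6 significant figures: 183.083

183.083


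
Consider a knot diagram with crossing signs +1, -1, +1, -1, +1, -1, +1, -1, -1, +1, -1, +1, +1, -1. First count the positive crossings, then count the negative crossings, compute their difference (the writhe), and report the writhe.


Step 1: Count positive crossings (+1).
Positive crossings: 7
Step 2: Count negative crossings (-1).
Negative crossings: 7
Step 3: Writhe = (positive) - (negative)
w = 7 - 7 = 0
Step 4: |w| = 0, and w is zero

0


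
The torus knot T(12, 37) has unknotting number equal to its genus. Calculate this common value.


For a torus knot T(p,q), both the unknotting number and genus equal (p-1)(q-1)/2.
= (12-1)(37-1)/2
= 11*36/2
= 396/2 = 198

198


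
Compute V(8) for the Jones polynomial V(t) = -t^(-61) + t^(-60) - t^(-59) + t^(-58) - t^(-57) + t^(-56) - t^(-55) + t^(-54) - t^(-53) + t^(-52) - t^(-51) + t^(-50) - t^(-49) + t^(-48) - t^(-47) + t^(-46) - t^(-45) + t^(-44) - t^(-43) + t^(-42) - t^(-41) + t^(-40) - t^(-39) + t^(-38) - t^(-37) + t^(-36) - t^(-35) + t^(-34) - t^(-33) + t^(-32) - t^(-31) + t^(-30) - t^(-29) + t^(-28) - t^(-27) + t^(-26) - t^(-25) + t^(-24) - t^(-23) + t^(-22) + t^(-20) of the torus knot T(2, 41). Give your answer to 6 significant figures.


Substituting t = 8 into V(t) = -t^(-61) + t^(-60) - t^(-59) + t^(-58) - t^(-57) + t^(-56) - t^(-55) + t^(-54) - t^(-53) + t^(-52) - t^(-51) + t^(-50) - t^(-49) + t^(-48) - t^(-47) + t^(-46) - t^(-45) + t^(-44) - t^(-43) + t^(-42) - t^(-41) + t^(-40) - t^(-39) + t^(-38) - t^(-37) + t^(-36) - t^(-35) + t^(-34) - t^(-33) + t^(-32) - t^(-31) + t^(-30) - t^(-29) + t^(-28) - t^(-27) + t^(-26) - t^(-25) + t^(-24) - t^(-23) + t^(-22) + t^(-20):
  (-)t^(-61) = -8.15663e-56
  (+)t^(-60) = 6.5253e-55
  (-)t^(-59) = -5.22024e-54
  (+)t^(-58) = 4.17619e-53
  (-)t^(-57) = -3.34096e-52
  (+)t^(-56) = 2.67276e-51
  (-)t^(-55) = -2.13821e-50
  (+)t^(-54) = 1.71057e-49
  (-)t^(-53) = -1.36846e-48
  (+)t^(-52) = 1.09476e-47
  (-)t^(-51) = -8.75812e-47
  (+)t^(-50) = 7.00649e-46
  (-)t^(-49) = -5.60519e-45
  (+)t^(-48) = 4.48416e-44
  (-)t^(-47) = -3.58732e-43
  (+)t^(-46) = 2.86986e-42
  (-)t^(-45) = -2.29589e-41
  (+)t^(-44) = 1.83671e-40
  (-)t^(-43) = -1.46937e-39
  (+)t^(-42) = 1.17549e-38
  (-)t^(-41) = -9.40395e-38
  (+)t^(-40) = 7.52316e-37
  (-)t^(-39) = -6.01853e-36
  (+)t^(-38) = 4.81482e-35
  (-)t^(-37) = -3.85186e-34
  (+)t^(-36) = 3.08149e-33
  (-)t^(-35) = -2.46519e-32
  (+)t^(-34) = 1.97215e-31
  (-)t^(-33) = -1.57772e-30
  (+)t^(-32) = 1.26218e-29
  (-)t^(-31) = -1.00974e-28
  (+)t^(-30) = 8.07794e-28
  (-)t^(-29) = -6.46235e-27
  (+)t^(-28) = 5.16988e-26
  (-)t^(-27) = -4.1359e-25
  (+)t^(-26) = 3.30872e-24
  (-)t^(-25) = -2.64698e-23
  (+)t^(-24) = 2.11758e-22
  (-)t^(-23) = -1.69407e-21
  (+)t^(-22) = 1.35525e-20
  (+)t^(-20) = 8.67362e-19
Sum = (-8.15663e-56) + (6.5253e-55) + (-5.22024e-54) + (4.17619e-53) + (-3.34096e-52) + (2.67276e-51) + (-2.13821e-50) + (1.71057e-49) + (-1.36846e-48) + (1.09476e-47) + (-8.75812e-47) + (7.00649e-46) + (-5.60519e-45) + (4.48416e-44) + (-3.58732e-43) + (2.86986e-42) + (-2.29589e-41) + (1.83671e-40) + (-1.46937e-39) + (1.17549e-38) + (-9.40395e-38) + (7.52316e-37) + (-6.01853e-36) + (4.81482e-35) + (-3.85186e-34) + (3.08149e-33) + (-2.46519e-32) + (1.97215e-31) + (-1.57772e-30) + (1.26218e-29) + (-1.00974e-28) + (8.07794e-28) + (-6.46235e-27) + (5.16988e-26) + (-4.1359e-25) + (3.30872e-24) + (-2.64698e-23) + (2.11758e-22) + (-1.69407e-21) + (1.35525e-20) + (8.67362e-19)
= 8.794084288e-19
Rounded to 6 significant figures: 8.79408e-19

8.79408e-19


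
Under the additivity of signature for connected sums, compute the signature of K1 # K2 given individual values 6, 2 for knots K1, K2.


The signature is additive under connected sum.
signature(K1 # K2) = (6) + (2)
= 8

8


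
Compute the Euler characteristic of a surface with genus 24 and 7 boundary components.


chi = 2 - 2g - b
= 2 - 2*24 - 7
= 2 - 48 - 7 = -53

-53


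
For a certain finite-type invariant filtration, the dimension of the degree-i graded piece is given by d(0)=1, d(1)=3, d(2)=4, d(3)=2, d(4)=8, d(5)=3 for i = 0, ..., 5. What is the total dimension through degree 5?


Total dimension = d(0) + d(1) + ... + d(5)
= 1 + 3 + 4 + 2 + 8 + 3
= 21

21


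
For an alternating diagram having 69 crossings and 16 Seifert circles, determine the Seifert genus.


For alternating knots, g = (c - s + 1)/2.
= (69 - 16 + 1)/2
= 54/2 = 27

27


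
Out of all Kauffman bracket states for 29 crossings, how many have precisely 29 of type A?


We choose which 29 of 29 crossings get A-smoothings.
C(29, 29) = 29! / (29! * 0!)
= 1

1


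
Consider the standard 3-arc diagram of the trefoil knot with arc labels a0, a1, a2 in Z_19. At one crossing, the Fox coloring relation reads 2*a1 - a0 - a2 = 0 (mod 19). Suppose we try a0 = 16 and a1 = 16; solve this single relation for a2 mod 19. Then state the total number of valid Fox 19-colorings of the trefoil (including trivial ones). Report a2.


Step 1: Apply the given crossing relation 2*a1 - a0 - a2 = 0 (mod 19).
  a2 = 2*a1 - a0 mod 19
  a2 = 2*16 - 16 mod 19
  a2 = 32 - 16 mod 19
  a2 = 16 mod 19 = 16
Step 2: The trefoil has determinant 3.
  Number of Fox p-colorings (p prime) is p^2 if p = 3, else p.
  Since 19 does not divide 3, only trivial (constant) colorings exist.
  (Here a0 = a1 = a2 = 16, the constant coloring, which is valid.)
  Total colorings = 19
Step 3: a2 = 16, total Fox 19-colorings = 19

16


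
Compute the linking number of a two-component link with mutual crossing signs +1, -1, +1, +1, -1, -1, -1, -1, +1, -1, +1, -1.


Step 1: Count positive crossings: 5
Step 2: Count negative crossings: 7
Step 3: Sum of signs = 5 - 7 = -2
Step 4: Linking number = sum/2 = -2/2 = -1

-1


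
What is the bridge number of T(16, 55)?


The bridge number of T(p,q) is min(p,q).
min(16, 55) = 16

16


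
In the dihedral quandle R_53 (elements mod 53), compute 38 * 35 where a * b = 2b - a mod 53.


38 * 35 = 2*35 - 38 mod 53
= 70 - 38 mod 53
= 32 mod 53 = 32

32


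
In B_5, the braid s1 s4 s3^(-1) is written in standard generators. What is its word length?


The word length counts the number of generators (including inverses).
Listing each generator: s1, s4, s3^(-1)
There are 3 generators in this braid word.

3


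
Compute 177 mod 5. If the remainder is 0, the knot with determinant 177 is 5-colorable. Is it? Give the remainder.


Step 1: A knot is p-colorable if and only if p divides its determinant.
Step 2: Compute 177 mod 5.
177 = 35 * 5 + 2
Step 3: 177 mod 5 = 2
Step 4: The knot is 5-colorable: no

2


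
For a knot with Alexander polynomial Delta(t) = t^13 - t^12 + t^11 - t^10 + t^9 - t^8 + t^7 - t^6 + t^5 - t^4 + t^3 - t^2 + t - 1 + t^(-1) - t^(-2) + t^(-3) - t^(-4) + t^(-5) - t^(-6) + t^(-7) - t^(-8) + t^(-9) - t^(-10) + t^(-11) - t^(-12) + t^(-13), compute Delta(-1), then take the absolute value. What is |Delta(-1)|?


Step 1: The polynomial has 27 terms with alternating signs, exponents from 13 down to -13.
Step 2: Substitute t = -1. The i-th term has coefficient (-1)^i and exponent (m-i),
  so its value is (-1)^i * (-1)^(m-i) = (-1)^m = -1 for every i.
Step 3: All 27 terms equal -1, so Delta(-1) = 27 * (-1) = -27
Step 4: |Delta(-1)| = 27

27


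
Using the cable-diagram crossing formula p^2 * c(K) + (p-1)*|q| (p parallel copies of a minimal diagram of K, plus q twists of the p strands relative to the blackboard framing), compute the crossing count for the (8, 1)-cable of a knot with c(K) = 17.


Step 1: Each of the c(K) crossings of the companion diagram becomes p*p = p^2 crossings among the p parallel strands, and each of the |q| twists s_1 s_2 ... s_(p-1) adds (p-1) crossings.
  Crossings = p^2 * c(K) + (p-1)*|q|
Step 2: = 8^2 * 17 + (8-1)*1
Step 3: = 64*17 + 7*1
Step 4: = 1088 + 7 = 1095

1095


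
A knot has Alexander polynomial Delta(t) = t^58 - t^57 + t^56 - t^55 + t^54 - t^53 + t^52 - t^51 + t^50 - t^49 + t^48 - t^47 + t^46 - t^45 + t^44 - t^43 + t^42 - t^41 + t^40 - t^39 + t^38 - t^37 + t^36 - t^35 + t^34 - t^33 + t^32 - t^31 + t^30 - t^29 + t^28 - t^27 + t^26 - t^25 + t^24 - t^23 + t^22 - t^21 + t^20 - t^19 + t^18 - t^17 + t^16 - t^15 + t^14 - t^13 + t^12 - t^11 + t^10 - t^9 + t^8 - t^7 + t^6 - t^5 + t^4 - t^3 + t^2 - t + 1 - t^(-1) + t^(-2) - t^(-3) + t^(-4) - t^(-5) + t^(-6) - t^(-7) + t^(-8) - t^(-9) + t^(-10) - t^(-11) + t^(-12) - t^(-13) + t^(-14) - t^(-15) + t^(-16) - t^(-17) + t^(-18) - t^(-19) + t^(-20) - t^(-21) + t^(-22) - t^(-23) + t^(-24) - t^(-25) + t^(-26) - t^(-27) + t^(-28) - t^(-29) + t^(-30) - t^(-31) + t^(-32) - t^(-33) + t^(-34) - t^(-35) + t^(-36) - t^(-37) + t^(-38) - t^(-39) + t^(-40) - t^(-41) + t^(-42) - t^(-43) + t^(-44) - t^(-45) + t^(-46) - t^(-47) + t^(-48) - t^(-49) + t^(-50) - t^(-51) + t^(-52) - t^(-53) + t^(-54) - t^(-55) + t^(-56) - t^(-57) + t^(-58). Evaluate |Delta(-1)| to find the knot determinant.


Step 1: The polynomial has 117 terms with alternating signs, exponents from 58 down to -58.
Step 2: Substitute t = -1. The i-th term has coefficient (-1)^i and exponent (m-i),
  so its value is (-1)^i * (-1)^(m-i) = (-1)^m = 1 for every i.
Step 3: All 117 terms equal 1, so Delta(-1) = 117 * (1) = 117
Step 4: |Delta(-1)| = 117

117


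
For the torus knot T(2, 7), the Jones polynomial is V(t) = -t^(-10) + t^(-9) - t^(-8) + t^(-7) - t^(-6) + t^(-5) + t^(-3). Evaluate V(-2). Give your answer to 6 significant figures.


Substituting t = -2 into V(t) = -t^(-10) + t^(-9) - t^(-8) + t^(-7) - t^(-6) + t^(-5) + t^(-3):
  (-)t^(-10) = -0.000976562
  (+)t^(-9) = -0.00195312
  (-)t^(-8) = -0.00390625
  (+)t^(-7) = -0.0078125
  (-)t^(-6) = -0.015625
  (+)t^(-5) = -0.03125
  (+)t^(-3) = -0.125
Sum = (-0.000976562) + (-0.00195312) + (-0.00390625) + (-0.0078125) + (-0.015625) + (-0.03125) + (-0.125)
= -0.1865234375
Rounded to 6 significant figures: -0.186523

-0.186523


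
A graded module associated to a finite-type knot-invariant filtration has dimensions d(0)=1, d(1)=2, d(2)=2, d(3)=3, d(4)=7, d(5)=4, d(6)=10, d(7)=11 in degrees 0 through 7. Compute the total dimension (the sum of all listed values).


Total dimension = d(0) + d(1) + ... + d(7)
= 1 + 2 + 2 + 3 + 7 + 4 + 10 + 11
= 40

40


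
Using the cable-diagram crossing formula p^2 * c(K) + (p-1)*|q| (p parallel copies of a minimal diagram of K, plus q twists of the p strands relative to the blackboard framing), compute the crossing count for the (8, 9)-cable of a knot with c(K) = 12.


Step 1: Each of the c(K) crossings of the companion diagram becomes p*p = p^2 crossings among the p parallel strands, and each of the |q| twists s_1 s_2 ... s_(p-1) adds (p-1) crossings.
  Crossings = p^2 * c(K) + (p-1)*|q|
Step 2: = 8^2 * 12 + (8-1)*9
Step 3: = 64*12 + 7*9
Step 4: = 768 + 63 = 831

831


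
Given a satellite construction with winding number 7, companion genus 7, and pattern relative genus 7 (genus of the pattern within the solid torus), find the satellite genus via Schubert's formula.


Schubert: g(satellite) = g_rel(pattern) + |winding| * g(companion),
where g_rel(pattern) is the genus of the pattern relative to the solid torus.
= 7 + 7 * 7
= 7 + 49 = 56

56


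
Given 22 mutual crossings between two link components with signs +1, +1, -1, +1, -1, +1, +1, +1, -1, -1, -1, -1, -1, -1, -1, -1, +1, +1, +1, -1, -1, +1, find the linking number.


Step 1: Count positive crossings: 10
Step 2: Count negative crossings: 12
Step 3: Sum of signs = 10 - 12 = -2
Step 4: Linking number = sum/2 = -2/2 = -1

-1


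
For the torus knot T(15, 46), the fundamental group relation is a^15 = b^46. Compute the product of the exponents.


The relation is a^15 = b^46.
Product of exponents = 15 * 46
= 690

690


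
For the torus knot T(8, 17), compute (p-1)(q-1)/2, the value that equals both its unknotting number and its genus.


For a torus knot T(p,q), both the unknotting number and genus equal (p-1)(q-1)/2.
= (8-1)(17-1)/2
= 7*16/2
= 112/2 = 56

56


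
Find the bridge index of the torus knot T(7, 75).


The bridge number of T(p,q) is min(p,q).
min(7, 75) = 7

7


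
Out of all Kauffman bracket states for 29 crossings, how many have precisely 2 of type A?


We choose which 2 of 29 crossings get A-smoothings.
C(29, 2) = 29! / (2! * 27!)
= 406

406


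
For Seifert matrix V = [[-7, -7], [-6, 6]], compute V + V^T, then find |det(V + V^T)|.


Step 1: Form V + V^T where V = [[-7, -7], [-6, 6]]
  V^T = [[-7, -6], [-7, 6]]
  V + V^T = [[-14, -13], [-13, 12]]
Step 2: det(V + V^T) = (-14)*12 - (-13)*(-13)
  = -168 - 169 = -337
Step 3: Knot determinant = |det(V + V^T)| = |-337| = 337

337


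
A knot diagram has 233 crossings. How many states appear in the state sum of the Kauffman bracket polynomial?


Each crossing contributes 2 choices (A-smoothing or B-smoothing).
Total states = 2^233 = 13803492693581127574869511724554050904902217944340773110325048447598592

13803492693581127574869511724554050904902217944340773110325048447598592


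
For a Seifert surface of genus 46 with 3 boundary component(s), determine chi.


chi = 2 - 2g - b
= 2 - 2*46 - 3
= 2 - 92 - 3 = -93

-93


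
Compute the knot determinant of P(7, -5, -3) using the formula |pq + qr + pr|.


Step 1: Compute pq + qr + pr.
pq = 7*(-5) = -35
qr = (-5)*(-3) = 15
pr = 7*(-3) = -21
pq + qr + pr = -35 + 15 + (-21) = -41
Step 2: Take absolute value.
det(P(7,-5,-3)) = |-41| = 41

41


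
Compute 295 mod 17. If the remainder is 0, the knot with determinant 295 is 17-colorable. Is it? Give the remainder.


Step 1: A knot is p-colorable if and only if p divides its determinant.
Step 2: Compute 295 mod 17.
295 = 17 * 17 + 6
Step 3: 295 mod 17 = 6
Step 4: The knot is 17-colorable: no

6


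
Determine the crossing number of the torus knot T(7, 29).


For a torus knot T(p, q) with gcd(p,q)=1,
the crossing number is min(p*(q-1), q*(p-1)).
p*(q-1) = 7*28 = 196
q*(p-1) = 29*6 = 174
min(196, 174) = 174

174


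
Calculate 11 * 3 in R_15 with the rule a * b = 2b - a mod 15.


11 * 3 = 2*3 - 11 mod 15
= 6 - 11 mod 15
= -5 mod 15 = 10

10


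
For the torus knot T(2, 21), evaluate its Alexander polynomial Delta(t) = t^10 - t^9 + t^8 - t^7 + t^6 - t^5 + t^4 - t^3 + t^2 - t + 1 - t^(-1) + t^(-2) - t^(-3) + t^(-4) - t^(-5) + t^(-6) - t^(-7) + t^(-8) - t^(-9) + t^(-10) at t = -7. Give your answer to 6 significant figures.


Substituting t = -7 into Delta(t) = t^10 - t^9 + t^8 - t^7 + t^6 - t^5 + t^4 - t^3 + t^2 - t + 1 - t^(-1) + t^(-2) - t^(-3) + t^(-4) - t^(-5) + t^(-6) - t^(-7) + t^(-8) - t^(-9) + t^(-10):
Term values: (282475249) + (40353607) + (5764801) + (823543) + (117649) + (16807) + (2401) + (343) + (49) + (7) + (1) + (0.142857) + (0.0204082) + (0.00291545) + (0.000416493) + (5.9499e-05) + (8.49986e-06) + (1.21427e-06) + (1.73467e-07) + (2.47809e-08) + (3.54013e-09)
Sum = 329554457.2
Rounded to 6 significant figures: 3.29554e+08

3.29554e+08
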